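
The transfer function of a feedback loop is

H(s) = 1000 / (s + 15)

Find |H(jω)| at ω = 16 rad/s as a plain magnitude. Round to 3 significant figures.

Substitute s = j16:
Numerator: 1000 = 1000 + j0
Denominator: (j16) + 15 = 15 + j16
|N| = √(1000² + 0²) ≈ 1000, ∠N ≈ 0.00°
|D| = √(15² + 16²) ≈ 21.932, ∠D ≈ 46.85°
|H| = 1000 / 21.932 ≈ 45.595

45.6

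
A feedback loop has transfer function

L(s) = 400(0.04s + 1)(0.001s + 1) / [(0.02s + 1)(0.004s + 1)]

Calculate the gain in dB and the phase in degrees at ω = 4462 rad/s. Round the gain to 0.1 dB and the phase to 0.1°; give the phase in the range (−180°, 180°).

46.2 dB, -9.1°

At ω = 4462 rad/s:
zero (1 + j4462·0.04) = 1 + j178.48 → |·| ≈ 178.48, ∠ ≈ 89.68°
zero (1 + j4462·0.001) = 1 + j4.462 → |·| ≈ 4.5727, ∠ ≈ 77.37°
pole (1 + j4462·0.02) = 1 + j89.24 → |·| ≈ 89.246, ∠ ≈ 89.36°
pole (1 + j4462·0.004) = 1 + j17.848 → |·| ≈ 17.876, ∠ ≈ 86.79°
|L| = 400 · 178.48 · 4.5727 / (89.246 · 17.876) ≈ 204.63
Gain = 20 log₁₀(204.63) ≈ 46.22 dB
∠L = (89.68° + 77.37°) − (89.36° + 86.79°) = -9.10°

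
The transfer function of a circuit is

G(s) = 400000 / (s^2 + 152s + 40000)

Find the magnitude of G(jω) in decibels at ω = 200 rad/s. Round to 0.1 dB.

22.4 dB

At s = jω = j200:
quadratic: (j200)² + 152·j200 + 40000 = 0 + j30400 → |·| ≈ 30400, ∠ ≈ 90.00°
|G| = 400000 / 30400 ≈ 13.158
Gain = 20 log₁₀(13.158) ≈ 22.38 dB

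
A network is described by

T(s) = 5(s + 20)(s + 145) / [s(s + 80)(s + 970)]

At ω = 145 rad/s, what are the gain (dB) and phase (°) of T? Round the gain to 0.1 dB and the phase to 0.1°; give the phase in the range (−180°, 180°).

-43.9 dB, -32.5°

At s = jω = j145:
zero (s+20): 20 + j145 → |·| = √(20²+145²) = √21425 ≈ 146.37, ∠ = arctan(145/20) ≈ 82.15°
zero (s+145): 145 + j145 → |·| = √(145²+145²) = √42050 ≈ 205.06, ∠ = arctan(145/145) ≈ 45.00°
pole (s+80): 80 + j145 → |·| = √(80²+145²) = √27425 ≈ 165.6, ∠ = arctan(145/80) ≈ 61.11°
pole (s+970): 970 + j145 → |·| = √(970²+145²) = √961925 ≈ 980.78, ∠ = arctan(145/970) ≈ 8.50°
pole at origin: |s| = 145, ∠ = 90.00° (in denominator)
|T| = 5 · 30015 / 2.355e+07 ≈ 0.0063726
Gain = 20 log₁₀(0.0063726) ≈ -43.91 dB
∠T = 127.15° − 159.61° = -32.46°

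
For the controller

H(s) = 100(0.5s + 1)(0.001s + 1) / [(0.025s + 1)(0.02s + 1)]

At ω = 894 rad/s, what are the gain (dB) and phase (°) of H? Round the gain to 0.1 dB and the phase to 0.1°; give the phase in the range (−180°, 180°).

43.5 dB, -42.6°

At ω = 894 rad/s:
zero (1 + j894·0.5) = 1 + j447 → |·| ≈ 447, ∠ ≈ 89.87°
zero (1 + j894·0.001) = 1 + j0.894 → |·| ≈ 1.3414, ∠ ≈ 41.80°
pole (1 + j894·0.025) = 1 + j22.35 → |·| ≈ 22.372, ∠ ≈ 87.44°
pole (1 + j894·0.02) = 1 + j17.88 → |·| ≈ 17.908, ∠ ≈ 86.80°
|H| = 100 · 447 · 1.3414 / (22.372 · 17.908) ≈ 149.66
Gain = 20 log₁₀(149.66) ≈ 43.50 dB
∠H = (89.87° + 41.80°) − (87.44° + 86.80°) = -42.57°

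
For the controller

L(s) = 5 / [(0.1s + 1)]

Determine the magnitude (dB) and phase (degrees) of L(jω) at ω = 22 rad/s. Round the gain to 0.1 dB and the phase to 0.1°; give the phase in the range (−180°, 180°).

At ω = 22 rad/s:
pole (1 + j22·0.1) = 1 + j2.2 → |·| ≈ 2.4166, ∠ ≈ 65.56°
|L| = 5 · 1 / (2.4166) ≈ 2.069
Gain = 20 log₁₀(2.069) ≈ 6.32 dB
∠L = (0°) − (65.56°) = -65.56°

6.3 dB, -65.6°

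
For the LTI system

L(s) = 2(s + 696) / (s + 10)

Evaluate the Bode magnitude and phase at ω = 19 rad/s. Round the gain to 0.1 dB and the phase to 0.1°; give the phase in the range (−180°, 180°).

At s = jω = j19:
zero (s+696): 696 + j19 → |·| = √(696²+19²) = √484777 ≈ 696.26, ∠ = arctan(19/696) ≈ 1.56°
pole (s+10): 10 + j19 → |·| = √(10²+19²) = √461 ≈ 21.471, ∠ = arctan(19/10) ≈ 62.24°
|L| = 2 · 696.26 / 21.471 ≈ 64.856
Gain = 20 log₁₀(64.856) ≈ 36.24 dB
∠L = 1.56° − 62.24° = -60.68°

36.2 dB, -60.7°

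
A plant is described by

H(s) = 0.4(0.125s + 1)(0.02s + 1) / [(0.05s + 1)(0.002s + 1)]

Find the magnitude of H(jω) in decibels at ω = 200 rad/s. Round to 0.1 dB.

11.6 dB

At ω = 200 rad/s:
zero (1 + j200·0.125) = 1 + j25 → |·| ≈ 25.02, ∠ ≈ 87.71°
zero (1 + j200·0.02) = 1 + j4 → |·| ≈ 4.1231, ∠ ≈ 75.96°
pole (1 + j200·0.05) = 1 + j10 → |·| ≈ 10.05, ∠ ≈ 84.29°
pole (1 + j200·0.002) = 1 + j0.4 → |·| ≈ 1.077, ∠ ≈ 21.80°
|H| = 0.4 · 25.02 · 4.1231 / (10.05 · 1.077) ≈ 3.8123
Gain = 20 log₁₀(3.8123) ≈ 11.62 dB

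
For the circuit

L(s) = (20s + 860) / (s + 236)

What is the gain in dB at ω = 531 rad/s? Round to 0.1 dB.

25.3 dB

Substitute s = j531:
Numerator: 20(j531) + 860 = 860 + j10620
Denominator: (j531) + 236 = 236 + j531
|N| = √(860² + 10620²) ≈ 10655, ∠N ≈ 85.37°
|D| = √(236² + 531²) ≈ 581.08, ∠D ≈ 66.04°
|L| = 10655 / 581.08 ≈ 18.337
Gain = 20 log₁₀(18.337) ≈ 25.27 dB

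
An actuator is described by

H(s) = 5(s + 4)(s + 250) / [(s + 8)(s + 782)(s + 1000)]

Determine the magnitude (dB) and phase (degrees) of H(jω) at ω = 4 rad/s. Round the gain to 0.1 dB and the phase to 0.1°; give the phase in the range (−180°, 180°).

-59.9 dB, 18.8°

At s = jω = j4:
zero (s+4): 4 + j4 → |·| = √(4²+4²) = √32 ≈ 5.6569, ∠ = arctan(4/4) ≈ 45.00°
zero (s+250): 250 + j4 → |·| = √(250²+4²) = √62516 ≈ 250.03, ∠ = arctan(4/250) ≈ 0.92°
pole (s+8): 8 + j4 → |·| = √(8²+4²) = √80 ≈ 8.9443, ∠ = arctan(4/8) ≈ 26.57°
pole (s+782): 782 + j4 → |·| = √(782²+4²) = √611540 ≈ 782.01, ∠ = arctan(4/782) ≈ 0.29°
pole (s+1000): 1000 + j4 → |·| = √(1000²+4²) = √1000016 ≈ 1000, ∠ = arctan(4/1000) ≈ 0.23°
|H| = 5 · 1414.4 / 6.9945e+06 ≈ 0.0010111
Gain = 20 log₁₀(0.0010111) ≈ -59.90 dB
∠H = 45.92° − 27.09° = 18.83°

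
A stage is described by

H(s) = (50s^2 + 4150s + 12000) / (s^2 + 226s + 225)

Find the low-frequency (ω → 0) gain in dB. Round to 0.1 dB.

34.5 dB

H(0) = 12000 / 225 ≈ 53.333
20 log₁₀(53.333) ≈ 34.54 dB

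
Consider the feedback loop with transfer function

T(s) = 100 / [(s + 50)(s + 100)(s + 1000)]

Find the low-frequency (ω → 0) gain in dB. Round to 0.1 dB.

T(0) = 100 / (50·100·1000) = 2e-05
20 log₁₀(2e-05) ≈ -93.98 dB

-94.0 dB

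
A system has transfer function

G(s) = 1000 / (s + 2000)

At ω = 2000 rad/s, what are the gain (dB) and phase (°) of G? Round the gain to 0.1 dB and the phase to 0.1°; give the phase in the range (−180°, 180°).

At s = jω = j2000:
pole (s+2000): 2000 + j2000 → |·| = √(2000²+2000²) = √8000000 ≈ 2828.4, ∠ = arctan(2000/2000) ≈ 45.00°
|G| = 1000 / 2828.4 ≈ 0.35356
Gain = 20 log₁₀(0.35356) ≈ -9.03 dB
∠G = 0.00° − 45.00° = -45.00°

-9.0 dB, -45.0°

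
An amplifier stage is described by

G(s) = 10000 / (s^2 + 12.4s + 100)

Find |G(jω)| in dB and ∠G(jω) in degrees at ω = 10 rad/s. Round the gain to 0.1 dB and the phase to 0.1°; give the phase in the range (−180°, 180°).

38.1 dB, -90.0°

At s = jω = j10:
quadratic: (j10)² + 12.4·j10 + 100 = 0 + j124 → |·| ≈ 124, ∠ ≈ 90.00°
|G| = 10000 / 124 ≈ 80.645
Gain = 20 log₁₀(80.645) ≈ 38.13 dB
∠G = 0.00° − 90.00° = -90.00°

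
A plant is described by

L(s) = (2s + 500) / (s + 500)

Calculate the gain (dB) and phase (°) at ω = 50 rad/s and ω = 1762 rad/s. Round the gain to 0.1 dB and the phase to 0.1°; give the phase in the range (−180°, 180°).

Substitute s = j50:
Numerator: 2(j50) + 500 = 500 + j100
Denominator: (j50) + 500 = 500 + j50
|N| = √(500² + 100²) ≈ 509.9, ∠N ≈ 11.31°
|D| = √(500² + 50²) ≈ 502.49, ∠D ≈ 5.71°
|L| = 509.9 / 502.49 ≈ 1.0147
Gain = 20 log₁₀(1.0147) ≈ 0.13 dB
∠L = 11.31° − 5.71° = 5.60°

Substitute s = j1762:
Numerator: 2(j1762) + 500 = 500 + j3524
Denominator: (j1762) + 500 = 500 + j1762
|N| = √(500² + 3524²) ≈ 3559.3, ∠N ≈ 81.92°
|D| = √(500² + 1762²) ≈ 1831.6, ∠D ≈ 74.16°
|L| = 3559.3 / 1831.6 ≈ 1.9433
Gain = 20 log₁₀(1.9433) ≈ 5.77 dB
∠L = 81.92° − 74.16° = 7.76°

ω = 50: 0.1 dB, 5.6°; ω = 1762: 5.8 dB, 7.8°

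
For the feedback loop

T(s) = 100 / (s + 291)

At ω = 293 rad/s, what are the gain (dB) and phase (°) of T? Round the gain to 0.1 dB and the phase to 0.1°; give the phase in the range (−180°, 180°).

-12.3 dB, -45.2°

Substitute s = j293:
Numerator: 100 = 100 + j0
Denominator: (j293) + 291 = 291 + j293
|N| = √(100² + 0²) ≈ 100, ∠N ≈ 0.00°
|D| = √(291² + 293²) ≈ 412.95, ∠D ≈ 45.20°
|T| = 100 / 412.95 ≈ 0.24216
Gain = 20 log₁₀(0.24216) ≈ -12.32 dB
∠T = 0.00° − 45.20° = -45.20°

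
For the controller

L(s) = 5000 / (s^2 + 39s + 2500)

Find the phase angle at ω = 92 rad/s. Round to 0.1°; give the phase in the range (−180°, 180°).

-149.0°

At s = jω = j92:
quadratic: (j92)² + 39·j92 + 2500 = -5964 + j3588 → |·| ≈ 6960.1, ∠ ≈ 148.97°
∠L = 0.00° − 148.97° = -148.97°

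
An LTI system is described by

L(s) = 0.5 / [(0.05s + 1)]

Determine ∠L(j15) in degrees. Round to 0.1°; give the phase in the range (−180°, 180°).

At ω = 15 rad/s:
pole (1 + j15·0.05) = 1 + j0.75 → |·| ≈ 1.25, ∠ ≈ 36.87°
∠L = (0°) − (36.87°) = -36.87°

-36.9°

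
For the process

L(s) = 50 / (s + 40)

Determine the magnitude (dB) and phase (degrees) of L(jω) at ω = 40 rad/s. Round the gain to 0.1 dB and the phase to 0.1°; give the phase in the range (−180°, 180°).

Substitute s = j40:
Numerator: 50 = 50 + j0
Denominator: (j40) + 40 = 40 + j40
|N| = √(50² + 0²) ≈ 50, ∠N ≈ 0.00°
|D| = √(40² + 40²) ≈ 56.569, ∠D ≈ 45.00°
|L| = 50 / 56.569 ≈ 0.88388
Gain = 20 log₁₀(0.88388) ≈ -1.07 dB
∠L = 0.00° − 45.00° = -45.00°

-1.1 dB, -45.0°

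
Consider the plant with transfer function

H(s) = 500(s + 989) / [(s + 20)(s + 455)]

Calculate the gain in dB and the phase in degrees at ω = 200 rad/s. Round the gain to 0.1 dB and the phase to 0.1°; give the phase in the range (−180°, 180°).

At s = jω = j200:
zero (s+989): 989 + j200 → |·| = √(989²+200²) = √1018121 ≈ 1009, ∠ = arctan(200/989) ≈ 11.43°
pole (s+20): 20 + j200 → |·| = √(20²+200²) = √40400 ≈ 201, ∠ = arctan(200/20) ≈ 84.29°
pole (s+455): 455 + j200 → |·| = √(455²+200²) = √247025 ≈ 497.02, ∠ = arctan(200/455) ≈ 23.73°
|H| = 500 · 1009 / 99901 ≈ 5.05
Gain = 20 log₁₀(5.05) ≈ 14.07 dB
∠H = 11.43° − 108.02° = -96.59°

14.1 dB, -96.6°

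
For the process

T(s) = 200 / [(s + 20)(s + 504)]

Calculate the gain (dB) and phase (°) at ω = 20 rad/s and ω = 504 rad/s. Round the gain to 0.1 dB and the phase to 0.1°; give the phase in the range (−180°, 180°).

At s = jω = j20:
pole (s+20): 20 + j20 → |·| = √(20²+20²) = √800 ≈ 28.284, ∠ = arctan(20/20) ≈ 45.00°
pole (s+504): 504 + j20 → |·| = √(504²+20²) = √254416 ≈ 504.4, ∠ = arctan(20/504) ≈ 2.27°
|T| = 200 / 14266 ≈ 0.014019
Gain = 20 log₁₀(0.014019) ≈ -37.07 dB
∠T = 0.00° − 47.27° = -47.27°

At s = jω = j504:
pole (s+20): 20 + j504 → |·| = √(20²+504²) = √254416 ≈ 504.4, ∠ = arctan(504/20) ≈ 87.73°
pole (s+504): 504 + j504 → |·| = √(504²+504²) = √508032 ≈ 712.76, ∠ = arctan(504/504) ≈ 45.00°
|T| = 200 / 3.5952e+05 ≈ 0.0005563
Gain = 20 log₁₀(0.0005563) ≈ -65.09 dB
∠T = 0.00° − 132.73° = -132.73°

ω = 20: -37.1 dB, -47.3°; ω = 504: -65.1 dB, -132.7°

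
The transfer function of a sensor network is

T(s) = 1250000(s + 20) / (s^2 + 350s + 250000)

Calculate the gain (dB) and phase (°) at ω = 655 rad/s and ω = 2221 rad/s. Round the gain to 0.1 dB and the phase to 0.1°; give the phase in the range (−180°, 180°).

ω = 655: 69.0 dB, -39.7°; ω = 2221: 55.3 dB, -81.1°

At s = jω = j655:
zero (s+20): 20 + j655 → |·| = √(20²+655²) = √429425 ≈ 655.31, ∠ = arctan(655/20) ≈ 88.25°
quadratic: (j655)² + 350·j655 + 250000 = -179025 + j229250 → |·| ≈ 2.9087e+05, ∠ ≈ 127.99°
|T| = 1250000 · 655.31 / 2.9087e+05 ≈ 2816.2
Gain = 20 log₁₀(2816.2) ≈ 68.99 dB
∠T = 88.25° − 127.99° = -39.74°

At s = jω = j2221:
zero (s+20): 20 + j2221 → |·| = √(20²+2221²) = √4933241 ≈ 2221.1, ∠ = arctan(2221/20) ≈ 89.48°
quadratic: (j2221)² + 350·j2221 + 250000 = -4682841 + j777350 → |·| ≈ 4.7469e+06, ∠ ≈ 170.57°
|T| = 1250000 · 2221.1 / 4.7469e+06 ≈ 584.88
Gain = 20 log₁₀(584.88) ≈ 55.34 dB
∠T = 89.48° − 170.57° = -81.09°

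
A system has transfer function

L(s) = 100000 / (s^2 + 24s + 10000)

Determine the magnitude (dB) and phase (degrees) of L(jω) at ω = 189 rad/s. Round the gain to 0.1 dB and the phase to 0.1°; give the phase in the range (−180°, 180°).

11.7 dB, -170.0°

At s = jω = j189:
quadratic: (j189)² + 24·j189 + 10000 = -25721 + j4536 → |·| ≈ 26118, ∠ ≈ 170.00°
|L| = 100000 / 26118 ≈ 3.8288
Gain = 20 log₁₀(3.8288) ≈ 11.66 dB
∠L = 0.00° − 170.00° = -170.00°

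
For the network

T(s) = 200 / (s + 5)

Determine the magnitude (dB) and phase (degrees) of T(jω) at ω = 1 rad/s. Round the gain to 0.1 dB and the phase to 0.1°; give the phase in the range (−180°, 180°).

At s = jω = j1:
pole (s+5): 5 + j1 → |·| = √(5²+1²) = √26 ≈ 5.099, ∠ = arctan(1/5) ≈ 11.31°
|T| = 200 / 5.099 ≈ 39.223
Gain = 20 log₁₀(39.223) ≈ 31.87 dB
∠T = 0.00° − 11.31° = -11.31°

31.9 dB, -11.3°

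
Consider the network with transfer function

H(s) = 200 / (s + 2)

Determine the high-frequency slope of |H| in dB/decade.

Each pole contributes −20 dB/decade at high frequency; each zero contributes +20 dB/decade.
Net: 0 zero(s) − 1 pole(s) → -20 dB/decade.

-20 dB/decade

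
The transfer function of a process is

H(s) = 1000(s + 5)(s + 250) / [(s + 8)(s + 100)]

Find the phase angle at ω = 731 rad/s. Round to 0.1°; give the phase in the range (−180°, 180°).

-10.9°

At s = jω = j731:
zero (s+5): 5 + j731 → |·| = √(5²+731²) = √534386 ≈ 731.02, ∠ = arctan(731/5) ≈ 89.61°
zero (s+250): 250 + j731 → |·| = √(250²+731²) = √596861 ≈ 772.57, ∠ = arctan(731/250) ≈ 71.12°
pole (s+8): 8 + j731 → |·| = √(8²+731²) = √534425 ≈ 731.04, ∠ = arctan(731/8) ≈ 89.37°
pole (s+100): 100 + j731 → |·| = √(100²+731²) = √544361 ≈ 737.81, ∠ = arctan(731/100) ≈ 82.21°
∠H = 160.73° − 171.58° = -10.85°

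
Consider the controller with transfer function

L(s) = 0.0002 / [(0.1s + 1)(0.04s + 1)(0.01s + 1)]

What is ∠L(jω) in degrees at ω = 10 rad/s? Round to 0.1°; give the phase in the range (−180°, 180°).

-72.5°

At ω = 10 rad/s:
pole (1 + j10·0.1) = 1 + j1 → |·| ≈ 1.4142, ∠ ≈ 45.00°
pole (1 + j10·0.04) = 1 + j0.4 → |·| ≈ 1.077, ∠ ≈ 21.80°
pole (1 + j10·0.01) = 1 + j0.1 → |·| ≈ 1.005, ∠ ≈ 5.71°
∠L = (0°) − (45.00° + 21.80° + 5.71°) = -72.51°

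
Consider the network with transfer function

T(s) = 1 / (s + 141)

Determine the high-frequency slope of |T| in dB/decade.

Each pole contributes −20 dB/decade at high frequency; each zero contributes +20 dB/decade.
Net: 0 zero(s) − 1 pole(s) → -20 dB/decade.

-20 dB/decade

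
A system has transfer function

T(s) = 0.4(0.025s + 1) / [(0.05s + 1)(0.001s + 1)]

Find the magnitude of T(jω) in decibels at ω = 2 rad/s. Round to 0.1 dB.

-8.0 dB

At ω = 2 rad/s:
zero (1 + j2·0.025) = 1 + j0.05 → |·| ≈ 1.0012, ∠ ≈ 2.86°
pole (1 + j2·0.05) = 1 + j0.1 → |·| ≈ 1.005, ∠ ≈ 5.71°
pole (1 + j2·0.001) = 1 + j0.002 → |·| ≈ 1, ∠ ≈ 0.11°
|T| = 0.4 · 1.0012 / (1.005 · 1) ≈ 0.39849
Gain = 20 log₁₀(0.39849) ≈ -7.99 dB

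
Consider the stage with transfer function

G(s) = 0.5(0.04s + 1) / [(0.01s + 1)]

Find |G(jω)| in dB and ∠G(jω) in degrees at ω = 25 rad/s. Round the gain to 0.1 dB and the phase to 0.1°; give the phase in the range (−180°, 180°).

-3.3 dB, 31.0°

At ω = 25 rad/s:
zero (1 + j25·0.04) = 1 + j1 → |·| ≈ 1.4142, ∠ ≈ 45.00°
pole (1 + j25·0.01) = 1 + j0.25 → |·| ≈ 1.0308, ∠ ≈ 14.04°
|G| = 0.5 · 1.4142 / (1.0308) ≈ 0.68597
Gain = 20 log₁₀(0.68597) ≈ -3.27 dB
∠G = (45.00°) − (14.04°) = 30.96°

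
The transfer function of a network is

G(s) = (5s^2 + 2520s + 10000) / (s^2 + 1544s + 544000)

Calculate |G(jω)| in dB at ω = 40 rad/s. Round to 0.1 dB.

Substitute s = j40:
Numerator: 5(j40)^2 + 2520(j40) + 10000 = 2000 + j100800
Denominator: (j40)^2 + 1544(j40) + 544000 = 542400 + j61760
|N| = √(2000² + 100800²) ≈ 1.0082e+05, ∠N ≈ 88.86°
|D| = √(542400² + 61760²) ≈ 5.459e+05, ∠D ≈ 6.50°
|G| = 1.0082e+05 / 5.459e+05 ≈ 0.18469
Gain = 20 log₁₀(0.18469) ≈ -14.67 dB

-14.7 dB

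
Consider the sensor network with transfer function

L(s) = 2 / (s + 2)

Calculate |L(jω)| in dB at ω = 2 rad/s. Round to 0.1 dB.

-3.0 dB

At s = jω = j2:
pole (s+2): 2 + j2 → |·| = √(2²+2²) = √8 ≈ 2.8284, ∠ = arctan(2/2) ≈ 45.00°
|L| = 2 / 2.8284 ≈ 0.70711
Gain = 20 log₁₀(0.70711) ≈ -3.01 dB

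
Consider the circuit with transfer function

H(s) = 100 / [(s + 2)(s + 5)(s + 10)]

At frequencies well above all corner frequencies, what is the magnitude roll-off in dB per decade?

-60 dB/decade

Each pole contributes −20 dB/decade at high frequency; each zero contributes +20 dB/decade.
Net: 0 zero(s) − 3 pole(s) → -60 dB/decade.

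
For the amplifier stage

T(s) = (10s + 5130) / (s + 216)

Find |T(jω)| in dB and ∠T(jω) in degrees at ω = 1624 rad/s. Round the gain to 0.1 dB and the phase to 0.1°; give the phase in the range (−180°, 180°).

20.3 dB, -10.0°

Substitute s = j1624:
Numerator: 10(j1624) + 5130 = 5130 + j16240
Denominator: (j1624) + 216 = 216 + j1624
|N| = √(5130² + 16240²) ≈ 17031, ∠N ≈ 72.47°
|D| = √(216² + 1624²) ≈ 1638.3, ∠D ≈ 82.42°
|T| = 17031 / 1638.3 ≈ 10.396
Gain = 20 log₁₀(10.396) ≈ 20.34 dB
∠T = 72.47° − 82.42° = -9.95°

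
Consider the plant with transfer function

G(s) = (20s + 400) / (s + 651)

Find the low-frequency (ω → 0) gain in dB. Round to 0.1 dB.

G(0) = 400 / 651 ≈ 0.61444
20 log₁₀(0.61444) ≈ -4.23 dB

-4.2 dB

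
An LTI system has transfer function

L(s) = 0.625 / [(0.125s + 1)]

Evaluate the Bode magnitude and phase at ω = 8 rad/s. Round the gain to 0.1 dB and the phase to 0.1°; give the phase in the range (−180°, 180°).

At ω = 8 rad/s:
pole (1 + j8·0.125) = 1 + j1 → |·| ≈ 1.4142, ∠ ≈ 45.00°
|L| = 0.625 · 1 / (1.4142) ≈ 0.44195
Gain = 20 log₁₀(0.44195) ≈ -7.09 dB
∠L = (0°) − (45.00°) = -45.00°

-7.1 dB, -45.0°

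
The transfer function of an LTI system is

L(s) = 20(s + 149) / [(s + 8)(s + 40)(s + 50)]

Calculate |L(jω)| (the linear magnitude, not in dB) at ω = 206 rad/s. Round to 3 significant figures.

0.000554

At s = jω = j206:
zero (s+149): 149 + j206 → |·| = √(149²+206²) = √64637 ≈ 254.24, ∠ = arctan(206/149) ≈ 54.12°
pole (s+8): 8 + j206 → |·| = √(8²+206²) = √42500 ≈ 206.16, ∠ = arctan(206/8) ≈ 87.78°
pole (s+40): 40 + j206 → |·| = √(40²+206²) = √44036 ≈ 209.85, ∠ = arctan(206/40) ≈ 79.01°
pole (s+50): 50 + j206 → |·| = √(50²+206²) = √44936 ≈ 211.98, ∠ = arctan(206/50) ≈ 76.36°
|L| = 20 · 254.24 / 9.1708e+06 ≈ 0.00055446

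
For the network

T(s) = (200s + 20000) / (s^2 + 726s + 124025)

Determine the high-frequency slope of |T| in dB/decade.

-20 dB/decade

Each pole contributes −20 dB/decade at high frequency; each zero contributes +20 dB/decade.
Net: 1 zero(s) − 2 pole(s) → -20 dB/decade.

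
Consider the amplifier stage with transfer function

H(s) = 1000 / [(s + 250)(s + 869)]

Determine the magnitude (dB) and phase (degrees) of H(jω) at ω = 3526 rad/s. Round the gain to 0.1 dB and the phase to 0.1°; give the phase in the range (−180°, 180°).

At s = jω = j3526:
pole (s+250): 250 + j3526 → |·| = √(250²+3526²) = √12495176 ≈ 3534.9, ∠ = arctan(3526/250) ≈ 85.94°
pole (s+869): 869 + j3526 → |·| = √(869²+3526²) = √13187837 ≈ 3631.5, ∠ = arctan(3526/869) ≈ 76.16°
|H| = 1000 / 1.2837e+07 ≈ 7.79e-05
Gain = 20 log₁₀(7.79e-05) ≈ -82.17 dB
∠H = 0.00° − 162.10° = -162.10°

-82.2 dB, -162.1°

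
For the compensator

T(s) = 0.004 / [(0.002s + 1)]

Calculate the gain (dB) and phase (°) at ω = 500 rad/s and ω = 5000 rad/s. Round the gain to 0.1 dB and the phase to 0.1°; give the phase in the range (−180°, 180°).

At ω = 500 rad/s:
pole (1 + j500·0.002) = 1 + j1 → |·| ≈ 1.4142, ∠ ≈ 45.00°
|T| = 0.004 · 1 / (1.4142) ≈ 0.0028285
Gain = 20 log₁₀(0.0028285) ≈ -50.97 dB
∠T = (0°) − (45.00°) = -45.00°

At ω = 5000 rad/s:
pole (1 + j5000·0.002) = 1 + j10 → |·| ≈ 10.05, ∠ ≈ 84.29°
|T| = 0.004 · 1 / (10.05) ≈ 0.00039801
Gain = 20 log₁₀(0.00039801) ≈ -68.00 dB
∠T = (0°) − (84.29°) = -84.29°

ω = 500: -51.0 dB, -45.0°; ω = 5000: -68.0 dB, -84.3°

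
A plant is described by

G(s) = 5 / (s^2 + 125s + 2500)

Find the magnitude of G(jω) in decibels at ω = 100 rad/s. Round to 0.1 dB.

Substitute s = j100:
Numerator: 5 = 5 + j0
Denominator: (j100)^2 + 125(j100) + 2500 = -7500 + j12500
|N| = √(5² + 0²) ≈ 5, ∠N ≈ 0.00°
|D| = √(7500² + 12500²) ≈ 14577, ∠D ≈ 120.96°
|G| = 5 / 14577 ≈ 0.00034301
Gain = 20 log₁₀(0.00034301) ≈ -69.29 dB

-69.3 dB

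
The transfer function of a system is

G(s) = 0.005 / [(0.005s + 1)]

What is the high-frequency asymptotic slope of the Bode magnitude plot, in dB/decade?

-20 dB/decade

Each pole contributes −20 dB/decade at high frequency; each zero contributes +20 dB/decade.
Net: 0 zero(s) − 1 pole(s) → -20 dB/decade.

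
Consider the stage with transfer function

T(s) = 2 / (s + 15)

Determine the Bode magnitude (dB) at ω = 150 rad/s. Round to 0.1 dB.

Substitute s = j150:
Numerator: 2 = 2 + j0
Denominator: (j150) + 15 = 15 + j150
|N| = √(2² + 0²) ≈ 2, ∠N ≈ 0.00°
|D| = √(15² + 150²) ≈ 150.75, ∠D ≈ 84.29°
|T| = 2 / 150.75 ≈ 0.013267
Gain = 20 log₁₀(0.013267) ≈ -37.54 dB

-37.5 dB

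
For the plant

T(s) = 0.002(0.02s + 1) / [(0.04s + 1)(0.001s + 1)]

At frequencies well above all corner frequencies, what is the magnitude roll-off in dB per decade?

Each pole contributes −20 dB/decade at high frequency; each zero contributes +20 dB/decade.
Net: 1 zero(s) − 2 pole(s) → -20 dB/decade.

-20 dB/decade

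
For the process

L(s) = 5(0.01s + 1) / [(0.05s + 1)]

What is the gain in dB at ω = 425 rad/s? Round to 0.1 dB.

0.2 dB

At ω = 425 rad/s:
zero (1 + j425·0.01) = 1 + j4.25 → |·| ≈ 4.3661, ∠ ≈ 76.76°
pole (1 + j425·0.05) = 1 + j21.25 → |·| ≈ 21.274, ∠ ≈ 87.31°
|L| = 5 · 4.3661 / (21.274) ≈ 1.0262
Gain = 20 log₁₀(1.0262) ≈ 0.22 dB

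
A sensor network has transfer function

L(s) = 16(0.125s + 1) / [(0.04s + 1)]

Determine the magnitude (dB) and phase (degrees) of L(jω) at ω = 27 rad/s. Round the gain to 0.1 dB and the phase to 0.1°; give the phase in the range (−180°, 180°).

At ω = 27 rad/s:
zero (1 + j27·0.125) = 1 + j3.375 → |·| ≈ 3.52, ∠ ≈ 73.50°
pole (1 + j27·0.04) = 1 + j1.08 → |·| ≈ 1.4719, ∠ ≈ 47.20°
|L| = 16 · 3.52 / (1.4719) ≈ 38.263
Gain = 20 log₁₀(38.263) ≈ 31.66 dB
∠L = (73.50°) − (47.20°) = 26.30°

31.7 dB, 26.3°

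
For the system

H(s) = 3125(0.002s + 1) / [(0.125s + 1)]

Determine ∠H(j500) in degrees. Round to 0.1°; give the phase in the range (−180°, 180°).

At ω = 500 rad/s:
zero (1 + j500·0.002) = 1 + j1 → |·| ≈ 1.4142, ∠ ≈ 45.00°
pole (1 + j500·0.125) = 1 + j62.5 → |·| ≈ 62.508, ∠ ≈ 89.08°
∠H = (45.00°) − (89.08°) = -44.08°

-44.1°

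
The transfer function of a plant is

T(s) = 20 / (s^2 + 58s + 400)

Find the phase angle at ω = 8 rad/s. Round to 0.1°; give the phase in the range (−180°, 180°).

Substitute s = j8:
Numerator: 20 = 20 + j0
Denominator: (j8)^2 + 58(j8) + 400 = 336 + j464
|N| = √(20² + 0²) ≈ 20, ∠N ≈ 0.00°
|D| = √(336² + 464²) ≈ 572.88, ∠D ≈ 54.09°
∠T = 0.00° − 54.09° = -54.09°

-54.1°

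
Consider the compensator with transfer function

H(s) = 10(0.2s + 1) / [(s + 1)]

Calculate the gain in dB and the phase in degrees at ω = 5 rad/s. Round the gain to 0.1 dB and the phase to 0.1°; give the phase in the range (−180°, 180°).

8.9 dB, -33.7°

At ω = 5 rad/s:
zero (1 + j5·0.2) = 1 + j1 → |·| ≈ 1.4142, ∠ ≈ 45.00°
pole (1 + j5·1) = 1 + j5 → |·| ≈ 5.099, ∠ ≈ 78.69°
|H| = 10 · 1.4142 / (5.099) ≈ 2.7735
Gain = 20 log₁₀(2.7735) ≈ 8.86 dB
∠H = (45.00°) − (78.69°) = -33.69°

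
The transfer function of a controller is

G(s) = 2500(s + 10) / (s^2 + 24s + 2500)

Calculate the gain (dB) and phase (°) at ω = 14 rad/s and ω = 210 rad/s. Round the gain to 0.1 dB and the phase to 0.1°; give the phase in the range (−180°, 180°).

ω = 14: 25.3 dB, 46.2°; ω = 210: 22.0 dB, -85.8°

At s = jω = j14:
zero (s+10): 10 + j14 → |·| = √(10²+14²) = √296 ≈ 17.205, ∠ = arctan(14/10) ≈ 54.46°
quadratic: (j14)² + 24·j14 + 2500 = 2304 + j336 → |·| ≈ 2328.4, ∠ ≈ 8.30°
|G| = 2500 · 17.205 / 2328.4 ≈ 18.473
Gain = 20 log₁₀(18.473) ≈ 25.33 dB
∠G = 54.46° − 8.30° = 46.16°

At s = jω = j210:
zero (s+10): 10 + j210 → |·| = √(10²+210²) = √44200 ≈ 210.24, ∠ = arctan(210/10) ≈ 87.27°
quadratic: (j210)² + 24·j210 + 2500 = -41600 + j5040 → |·| ≈ 41904, ∠ ≈ 173.09°
|G| = 2500 · 210.24 / 41904 ≈ 12.543
Gain = 20 log₁₀(12.543) ≈ 21.97 dB
∠G = 87.27° − 173.09° = -85.82°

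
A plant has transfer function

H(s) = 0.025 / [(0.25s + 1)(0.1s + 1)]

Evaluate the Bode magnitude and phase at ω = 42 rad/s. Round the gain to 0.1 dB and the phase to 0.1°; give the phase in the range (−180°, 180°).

-65.2 dB, -161.2°

At ω = 42 rad/s:
pole (1 + j42·0.25) = 1 + j10.5 → |·| ≈ 10.548, ∠ ≈ 84.56°
pole (1 + j42·0.1) = 1 + j4.2 → |·| ≈ 4.3174, ∠ ≈ 76.61°
|H| = 0.025 · 1 / (10.548 · 4.3174) ≈ 0.00054897
Gain = 20 log₁₀(0.00054897) ≈ -65.21 dB
∠H = (0°) − (84.56° + 76.61°) = -161.17°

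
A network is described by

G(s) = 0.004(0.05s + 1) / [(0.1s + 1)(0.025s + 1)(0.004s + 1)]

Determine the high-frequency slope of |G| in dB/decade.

Each pole contributes −20 dB/decade at high frequency; each zero contributes +20 dB/decade.
Net: 1 zero(s) − 3 pole(s) → -40 dB/decade.

-40 dB/decade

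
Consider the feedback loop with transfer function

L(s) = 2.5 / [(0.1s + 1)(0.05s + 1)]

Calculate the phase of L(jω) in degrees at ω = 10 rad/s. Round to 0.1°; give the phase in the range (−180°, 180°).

-71.6°

At ω = 10 rad/s:
pole (1 + j10·0.1) = 1 + j1 → |·| ≈ 1.4142, ∠ ≈ 45.00°
pole (1 + j10·0.05) = 1 + j0.5 → |·| ≈ 1.118, ∠ ≈ 26.57°
∠L = (0°) − (45.00° + 26.57°) = -71.57°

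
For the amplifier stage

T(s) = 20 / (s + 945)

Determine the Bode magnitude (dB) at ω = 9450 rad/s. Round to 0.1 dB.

At s = jω = j9450:
pole (s+945): 945 + j9450 → |·| = √(945²+9450²) = √90195525 ≈ 9497.1, ∠ = arctan(9450/945) ≈ 84.29°
|T| = 20 / 9497.1 ≈ 0.0021059
Gain = 20 log₁₀(0.0021059) ≈ -53.53 dB

-53.5 dB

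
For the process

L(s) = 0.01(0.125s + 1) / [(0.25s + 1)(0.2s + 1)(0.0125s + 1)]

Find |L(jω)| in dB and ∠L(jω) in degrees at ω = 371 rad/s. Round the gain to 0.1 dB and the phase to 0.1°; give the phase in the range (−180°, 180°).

At ω = 371 rad/s:
zero (1 + j371·0.125) = 1 + j46.375 → |·| ≈ 46.386, ∠ ≈ 88.76°
pole (1 + j371·0.25) = 1 + j92.75 → |·| ≈ 92.755, ∠ ≈ 89.38°
pole (1 + j371·0.2) = 1 + j74.2 → |·| ≈ 74.207, ∠ ≈ 89.23°
pole (1 + j371·0.0125) = 1 + j4.6375 → |·| ≈ 4.7441, ∠ ≈ 77.83°
|L| = 0.01 · 46.386 / (92.755 · 74.207 · 4.7441) ≈ 1.4205e-05
Gain = 20 log₁₀(1.4205e-05) ≈ -96.95 dB
∠L = (88.76°) − (89.38° + 89.23° + 77.83°) = -167.68°

-97.0 dB, -167.7°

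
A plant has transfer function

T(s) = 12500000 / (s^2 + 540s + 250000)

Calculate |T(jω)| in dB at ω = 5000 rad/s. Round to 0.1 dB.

At s = jω = j5000:
quadratic: (j5000)² + 540·j5000 + 250000 = -24750000 + j2700000 → |·| ≈ 2.4897e+07, ∠ ≈ 173.77°
|T| = 12500000 / 2.4897e+07 ≈ 0.50207
Gain = 20 log₁₀(0.50207) ≈ -5.98 dB

-6.0 dB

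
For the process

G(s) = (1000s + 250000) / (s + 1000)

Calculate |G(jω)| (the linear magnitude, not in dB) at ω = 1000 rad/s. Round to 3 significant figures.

729

Substitute s = j1000:
Numerator: 1000(j1000) + 250000 = 250000 + j1000000
Denominator: (j1000) + 1000 = 1000 + j1000
|N| = √(250000² + 1000000²) ≈ 1.0308e+06, ∠N ≈ 75.96°
|D| = √(1000² + 1000²) ≈ 1414.2, ∠D ≈ 45.00°
|G| = 1.0308e+06 / 1414.2 ≈ 728.89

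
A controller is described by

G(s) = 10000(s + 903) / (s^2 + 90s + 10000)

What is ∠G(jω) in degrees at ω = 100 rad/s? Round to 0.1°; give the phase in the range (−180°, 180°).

-83.7°

At s = jω = j100:
zero (s+903): 903 + j100 → |·| = √(903²+100²) = √825409 ≈ 908.52, ∠ = arctan(100/903) ≈ 6.32°
quadratic: (j100)² + 90·j100 + 10000 = 0 + j9000 → |·| ≈ 9000, ∠ ≈ 90.00°
∠G = 6.32° − 90.00° = -83.68°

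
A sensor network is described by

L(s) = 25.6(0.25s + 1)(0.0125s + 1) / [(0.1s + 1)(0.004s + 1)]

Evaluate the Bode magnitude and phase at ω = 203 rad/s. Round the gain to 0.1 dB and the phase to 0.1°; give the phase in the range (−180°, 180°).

42.6 dB, 31.1°

At ω = 203 rad/s:
zero (1 + j203·0.25) = 1 + j50.75 → |·| ≈ 50.76, ∠ ≈ 88.87°
zero (1 + j203·0.0125) = 1 + j2.5375 → |·| ≈ 2.7274, ∠ ≈ 68.49°
pole (1 + j203·0.1) = 1 + j20.3 → |·| ≈ 20.325, ∠ ≈ 87.18°
pole (1 + j203·0.004) = 1 + j0.812 → |·| ≈ 1.2882, ∠ ≈ 39.08°
|L| = 25.6 · 50.76 · 2.7274 / (20.325 · 1.2882) ≈ 135.36
Gain = 20 log₁₀(135.36) ≈ 42.63 dB
∠L = (88.87° + 68.49°) − (87.18° + 39.08°) = 31.10°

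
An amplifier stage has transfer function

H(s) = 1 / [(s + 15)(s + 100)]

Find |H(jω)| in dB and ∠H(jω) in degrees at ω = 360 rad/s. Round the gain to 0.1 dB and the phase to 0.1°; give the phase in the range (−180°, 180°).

-102.6 dB, -162.1°

At s = jω = j360:
pole (s+15): 15 + j360 → |·| = √(15²+360²) = √129825 ≈ 360.31, ∠ = arctan(360/15) ≈ 87.61°
pole (s+100): 100 + j360 → |·| = √(100²+360²) = √139600 ≈ 373.63, ∠ = arctan(360/100) ≈ 74.48°
|H| = 1 / 1.3462e+05 ≈ 7.4283e-06
Gain = 20 log₁₀(7.4283e-06) ≈ -102.58 dB
∠H = 0.00° − 162.09° = -162.09°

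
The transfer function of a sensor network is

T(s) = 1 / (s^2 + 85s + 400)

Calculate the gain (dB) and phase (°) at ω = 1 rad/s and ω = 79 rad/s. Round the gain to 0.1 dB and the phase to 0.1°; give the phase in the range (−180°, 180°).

Substitute s = j1:
Numerator: 1 = 1 + j0
Denominator: (j1)^2 + 85(j1) + 400 = 399 + j85
|N| = √(1² + 0²) ≈ 1, ∠N ≈ 0.00°
|D| = √(399² + 85²) ≈ 407.95, ∠D ≈ 12.03°
|T| = 1 / 407.95 ≈ 0.0024513
Gain = 20 log₁₀(0.0024513) ≈ -52.21 dB
∠T = 0.00° − 12.03° = -12.03°

Substitute s = j79:
Numerator: 1 = 1 + j0
Denominator: (j79)^2 + 85(j79) + 400 = -5841 + j6715
|N| = √(1² + 0²) ≈ 1, ∠N ≈ 0.00°
|D| = √(5841² + 6715²) ≈ 8899.9, ∠D ≈ 131.02°
|T| = 1 / 8899.9 ≈ 0.00011236
Gain = 20 log₁₀(0.00011236) ≈ -78.99 dB
∠T = 0.00° − 131.02° = -131.02°

ω = 1: -52.2 dB, -12.0°; ω = 79: -79.0 dB, -131.0°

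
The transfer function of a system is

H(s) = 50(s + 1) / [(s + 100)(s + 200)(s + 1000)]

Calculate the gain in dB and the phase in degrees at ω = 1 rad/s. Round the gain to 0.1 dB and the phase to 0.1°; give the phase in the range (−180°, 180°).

At s = jω = j1:
zero (s+1): 1 + j1 → |·| = √(1²+1²) = √2 ≈ 1.4142, ∠ = arctan(1/1) ≈ 45.00°
pole (s+100): 100 + j1 → |·| = √(100²+1²) = √10001 ≈ 100, ∠ = arctan(1/100) ≈ 0.57°
pole (s+200): 200 + j1 → |·| = √(200²+1²) = √40001 ≈ 200, ∠ = arctan(1/200) ≈ 0.29°
pole (s+1000): 1000 + j1 → |·| = √(1000²+1²) = √1000001 ≈ 1000, ∠ = arctan(1/1000) ≈ 0.06°
|H| = 50 · 1.4142 / 2e+07 ≈ 3.5355e-06
Gain = 20 log₁₀(3.5355e-06) ≈ -109.03 dB
∠H = 45.00° − 0.92° = 44.08°

-109.0 dB, 44.1°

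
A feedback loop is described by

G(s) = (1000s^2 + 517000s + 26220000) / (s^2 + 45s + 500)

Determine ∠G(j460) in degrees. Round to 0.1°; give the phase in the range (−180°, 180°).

-46.5°

Substitute s = j460:
Numerator: 1000(j460)^2 + 517000(j460) + 26220000 = -185380000 + j237820000
Denominator: (j460)^2 + 45(j460) + 500 = -211100 + j20700
|N| = √(185380000² + 237820000²) ≈ 3.0154e+08, ∠N ≈ 127.94°
|D| = √(211100² + 20700²) ≈ 2.1211e+05, ∠D ≈ 174.40°
∠G = 127.94° − 174.40° = -46.46°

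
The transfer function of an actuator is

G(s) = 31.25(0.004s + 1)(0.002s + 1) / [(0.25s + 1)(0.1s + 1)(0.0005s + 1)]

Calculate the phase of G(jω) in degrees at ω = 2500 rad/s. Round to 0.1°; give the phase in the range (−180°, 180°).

-68.0°

At ω = 2500 rad/s:
zero (1 + j2500·0.004) = 1 + j10 → |·| ≈ 10.05, ∠ ≈ 84.29°
zero (1 + j2500·0.002) = 1 + j5 → |·| ≈ 5.099, ∠ ≈ 78.69°
pole (1 + j2500·0.25) = 1 + j625 → |·| ≈ 625, ∠ ≈ 89.91°
pole (1 + j2500·0.1) = 1 + j250 → |·| ≈ 250, ∠ ≈ 89.77°
pole (1 + j2500·0.0005) = 1 + j1.25 → |·| ≈ 1.6008, ∠ ≈ 51.34°
∠G = (84.29° + 78.69°) − (89.91° + 89.77° + 51.34°) = -68.04°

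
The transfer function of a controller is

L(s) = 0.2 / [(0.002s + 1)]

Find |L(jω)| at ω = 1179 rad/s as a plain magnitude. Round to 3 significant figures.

At ω = 1179 rad/s:
pole (1 + j1179·0.002) = 1 + j2.358 → |·| ≈ 2.5613, ∠ ≈ 67.02°
|L| = 0.2 · 1 / (2.5613) ≈ 0.078085

0.0781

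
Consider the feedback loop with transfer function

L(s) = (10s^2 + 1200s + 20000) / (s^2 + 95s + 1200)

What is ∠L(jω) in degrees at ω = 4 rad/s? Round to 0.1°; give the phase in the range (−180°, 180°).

-4.2°

Substitute s = j4:
Numerator: 10(j4)^2 + 1200(j4) + 20000 = 19840 + j4800
Denominator: (j4)^2 + 95(j4) + 1200 = 1184 + j380
|N| = √(19840² + 4800²) ≈ 20412, ∠N ≈ 13.60°
|D| = √(1184² + 380²) ≈ 1243.5, ∠D ≈ 17.79°
∠L = 13.60° − 17.79° = -4.19°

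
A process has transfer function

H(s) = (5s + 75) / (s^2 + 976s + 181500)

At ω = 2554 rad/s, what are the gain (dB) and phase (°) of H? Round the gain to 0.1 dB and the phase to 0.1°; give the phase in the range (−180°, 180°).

Substitute s = j2554:
Numerator: 5(j2554) + 75 = 75 + j12770
Denominator: (j2554)^2 + 976(j2554) + 181500 = -6341416 + j2492704
|N| = √(75² + 12770²) ≈ 12770, ∠N ≈ 89.66°
|D| = √(6341416² + 2492704²) ≈ 6.8137e+06, ∠D ≈ 158.54°
|H| = 12770 / 6.8137e+06 ≈ 0.0018742
Gain = 20 log₁₀(0.0018742) ≈ -54.54 dB
∠H = 89.66° − 158.54° = -68.88°

-54.5 dB, -68.9°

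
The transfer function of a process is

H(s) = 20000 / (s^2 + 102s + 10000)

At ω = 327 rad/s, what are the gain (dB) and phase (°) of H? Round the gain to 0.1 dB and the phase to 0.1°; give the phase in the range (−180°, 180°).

At s = jω = j327:
quadratic: (j327)² + 102·j327 + 10000 = -96929 + j33354 → |·| ≈ 1.0251e+05, ∠ ≈ 161.01°
|H| = 20000 / 1.0251e+05 ≈ 0.1951
Gain = 20 log₁₀(0.1951) ≈ -14.19 dB
∠H = 0.00° − 161.01° = -161.01°

-14.2 dB, -161.0°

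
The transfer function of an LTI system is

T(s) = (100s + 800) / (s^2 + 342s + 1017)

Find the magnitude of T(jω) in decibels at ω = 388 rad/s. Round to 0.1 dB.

Substitute s = j388:
Numerator: 100(j388) + 800 = 800 + j38800
Denominator: (j388)^2 + 342(j388) + 1017 = -149527 + j132696
|N| = √(800² + 38800²) ≈ 38808, ∠N ≈ 88.82°
|D| = √(149527² + 132696²) ≈ 1.9992e+05, ∠D ≈ 138.41°
|T| = 38808 / 1.9992e+05 ≈ 0.19412
Gain = 20 log₁₀(0.19412) ≈ -14.24 dB

-14.2 dB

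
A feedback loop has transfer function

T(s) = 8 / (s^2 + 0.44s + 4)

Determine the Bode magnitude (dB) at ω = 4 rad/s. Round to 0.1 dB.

At s = jω = j4:
quadratic: (j4)² + 0.44·j4 + 4 = -12 + j1.76 → |·| ≈ 12.128, ∠ ≈ 171.66°
|T| = 8 / 12.128 ≈ 0.65963
Gain = 20 log₁₀(0.65963) ≈ -3.61 dB

-3.6 dB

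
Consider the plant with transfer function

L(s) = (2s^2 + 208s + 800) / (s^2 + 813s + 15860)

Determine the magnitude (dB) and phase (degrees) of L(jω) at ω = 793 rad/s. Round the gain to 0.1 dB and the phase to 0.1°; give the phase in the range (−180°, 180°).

Substitute s = j793:
Numerator: 2(j793)^2 + 208(j793) + 800 = -1256898 + j164944
Denominator: (j793)^2 + 813(j793) + 15860 = -612989 + j644709
|N| = √(1256898² + 164944²) ≈ 1.2677e+06, ∠N ≈ 172.52°
|D| = √(612989² + 644709²) ≈ 8.8961e+05, ∠D ≈ 133.56°
|L| = 1.2677e+06 / 8.8961e+05 ≈ 1.425
Gain = 20 log₁₀(1.425) ≈ 3.08 dB
∠L = 172.52° − 133.56° = 38.96°

3.1 dB, 39.0°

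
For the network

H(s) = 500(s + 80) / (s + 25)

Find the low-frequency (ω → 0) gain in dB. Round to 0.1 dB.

H(0) = 500·80 / (25) = 1600
20 log₁₀(1600) ≈ 64.08 dB

64.1 dB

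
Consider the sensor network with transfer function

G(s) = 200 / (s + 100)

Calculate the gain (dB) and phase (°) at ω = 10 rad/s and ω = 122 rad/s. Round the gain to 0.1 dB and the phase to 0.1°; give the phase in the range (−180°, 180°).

Substitute s = j10:
Numerator: 200 = 200 + j0
Denominator: (j10) + 100 = 100 + j10
|N| = √(200² + 0²) ≈ 200, ∠N ≈ 0.00°
|D| = √(100² + 10²) ≈ 100.5, ∠D ≈ 5.71°
|G| = 200 / 100.5 ≈ 1.99
Gain = 20 log₁₀(1.99) ≈ 5.98 dB
∠G = 0.00° − 5.71° = -5.71°

Substitute s = j122:
Numerator: 200 = 200 + j0
Denominator: (j122) + 100 = 100 + j122
|N| = √(200² + 0²) ≈ 200, ∠N ≈ 0.00°
|D| = √(100² + 122²) ≈ 157.75, ∠D ≈ 50.66°
|G| = 200 / 157.75 ≈ 1.2678
Gain = 20 log₁₀(1.2678) ≈ 2.06 dB
∠G = 0.00° − 50.66° = -50.66°

ω = 10: 6.0 dB, -5.7°; ω = 122: 2.1 dB, -50.7°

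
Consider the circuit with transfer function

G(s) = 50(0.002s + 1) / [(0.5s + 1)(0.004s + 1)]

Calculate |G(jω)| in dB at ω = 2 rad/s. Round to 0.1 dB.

At ω = 2 rad/s:
zero (1 + j2·0.002) = 1 + j0.004 → |·| ≈ 1, ∠ ≈ 0.23°
pole (1 + j2·0.5) = 1 + j1 → |·| ≈ 1.4142, ∠ ≈ 45.00°
pole (1 + j2·0.004) = 1 + j0.008 → |·| ≈ 1, ∠ ≈ 0.46°
|G| = 50 · 1 / (1.4142 · 1) ≈ 35.356
Gain = 20 log₁₀(35.356) ≈ 30.97 dB

31.0 dB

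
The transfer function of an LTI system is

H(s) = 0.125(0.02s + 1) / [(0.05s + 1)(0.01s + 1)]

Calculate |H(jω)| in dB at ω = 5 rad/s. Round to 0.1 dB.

-18.3 dB

At ω = 5 rad/s:
zero (1 + j5·0.02) = 1 + j0.1 → |·| ≈ 1.005, ∠ ≈ 5.71°
pole (1 + j5·0.05) = 1 + j0.25 → |·| ≈ 1.0308, ∠ ≈ 14.04°
pole (1 + j5·0.01) = 1 + j0.05 → |·| ≈ 1.0012, ∠ ≈ 2.86°
|H| = 0.125 · 1.005 / (1.0308 · 1.0012) ≈ 0.12173
Gain = 20 log₁₀(0.12173) ≈ -18.29 dB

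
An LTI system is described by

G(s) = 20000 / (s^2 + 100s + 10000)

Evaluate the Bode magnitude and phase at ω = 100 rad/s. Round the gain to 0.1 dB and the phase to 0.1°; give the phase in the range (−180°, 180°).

At s = jω = j100:
quadratic: (j100)² + 100·j100 + 10000 = 0 + j10000 → |·| ≈ 10000, ∠ ≈ 90.00°
|G| = 20000 / 10000 ≈ 2
Gain = 20 log₁₀(2) ≈ 6.02 dB
∠G = 0.00° − 90.00° = -90.00°

6.0 dB, -90.0°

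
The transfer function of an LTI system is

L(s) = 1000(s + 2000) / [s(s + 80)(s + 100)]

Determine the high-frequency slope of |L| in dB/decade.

Each pole contributes −20 dB/decade at high frequency; each zero contributes +20 dB/decade.
Net: 1 zero(s) − 3 pole(s) → -40 dB/decade.

-40 dB/decade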